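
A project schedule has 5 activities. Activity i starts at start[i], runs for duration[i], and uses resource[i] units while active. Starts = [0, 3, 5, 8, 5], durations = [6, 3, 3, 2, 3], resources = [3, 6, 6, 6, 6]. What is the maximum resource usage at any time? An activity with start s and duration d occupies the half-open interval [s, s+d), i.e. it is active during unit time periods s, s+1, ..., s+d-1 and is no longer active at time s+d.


Each activity i is active on [start_i, start_i + duration_i).
Compute total resource usage per time slot:
  t=0: active resources = [3], total = 3
  t=1: active resources = [3], total = 3
  t=2: active resources = [3], total = 3
  t=3: active resources = [3, 6], total = 9
  t=4: active resources = [3, 6], total = 9
  t=5: active resources = [3, 6, 6, 6], total = 21
  t=6: active resources = [6, 6], total = 12
  t=7: active resources = [6, 6], total = 12
  t=8: active resources = [6], total = 6
  t=9: active resources = [6], total = 6
Peak resource demand = 21

21


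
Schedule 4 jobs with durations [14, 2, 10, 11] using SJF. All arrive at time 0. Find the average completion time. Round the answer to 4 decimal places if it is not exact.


SJF order (ascending): [2, 10, 11, 14]
Completion times:
  Job 1: burst=2, C=2
  Job 2: burst=10, C=12
  Job 3: burst=11, C=23
  Job 4: burst=14, C=37
Average completion = 74/4 = 18.5

18.5


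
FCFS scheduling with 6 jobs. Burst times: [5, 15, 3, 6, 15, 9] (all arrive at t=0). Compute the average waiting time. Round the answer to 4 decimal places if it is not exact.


FCFS order (as given): [5, 15, 3, 6, 15, 9]
Waiting times:
  Job 1: wait = 0
  Job 2: wait = 5
  Job 3: wait = 20
  Job 4: wait = 23
  Job 5: wait = 29
  Job 6: wait = 44
Sum of waiting times = 121
Average waiting time = 121/6 = 20.1667

20.1667


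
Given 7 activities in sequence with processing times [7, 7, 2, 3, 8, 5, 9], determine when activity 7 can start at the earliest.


Activity 7 starts after activities 1 through 6 complete.
Predecessor durations: [7, 7, 2, 3, 8, 5]
ES = 7 + 7 + 2 + 3 + 8 + 5 = 32

32


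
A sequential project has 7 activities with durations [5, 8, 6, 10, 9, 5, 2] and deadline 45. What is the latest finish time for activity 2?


LF(activity 2) = deadline - sum of successor durations
Successors: activities 3 through 7 with durations [6, 10, 9, 5, 2]
Sum of successor durations = 32
LF = 45 - 32 = 13

13


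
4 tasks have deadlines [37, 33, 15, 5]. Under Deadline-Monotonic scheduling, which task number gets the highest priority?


Sort tasks by relative deadline (ascending):
  Task 4: deadline = 5
  Task 3: deadline = 15
  Task 2: deadline = 33
  Task 1: deadline = 37
Priority order (highest first): [4, 3, 2, 1]
Highest priority task = 4

4


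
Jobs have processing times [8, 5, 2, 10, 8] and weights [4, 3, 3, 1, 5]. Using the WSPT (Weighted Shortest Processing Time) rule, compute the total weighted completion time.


Compute p/w ratios and sort ascending (WSPT): [(2, 3), (8, 5), (5, 3), (8, 4), (10, 1)]
Compute weighted completion times:
  Job (p=2,w=3): C=2, w*C=3*2=6
  Job (p=8,w=5): C=10, w*C=5*10=50
  Job (p=5,w=3): C=15, w*C=3*15=45
  Job (p=8,w=4): C=23, w*C=4*23=92
  Job (p=10,w=1): C=33, w*C=1*33=33
Total weighted completion time = 226

226


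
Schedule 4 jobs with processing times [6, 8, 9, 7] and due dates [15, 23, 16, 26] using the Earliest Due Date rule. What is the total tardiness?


Sort by due date (EDD order): [(6, 15), (9, 16), (8, 23), (7, 26)]
Compute completion times and tardiness:
  Job 1: p=6, d=15, C=6, tardiness=max(0,6-15)=0
  Job 2: p=9, d=16, C=15, tardiness=max(0,15-16)=0
  Job 3: p=8, d=23, C=23, tardiness=max(0,23-23)=0
  Job 4: p=7, d=26, C=30, tardiness=max(0,30-26)=4
Total tardiness = 4

4


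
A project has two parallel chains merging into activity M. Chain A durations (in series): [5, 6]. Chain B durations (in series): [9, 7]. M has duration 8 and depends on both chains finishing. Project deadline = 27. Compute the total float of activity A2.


Forward pass: ES(A2) = sum of predecessors on chain A = 5
EF = ES + duration = 5 + 6 = 11
Backward pass: LF(M) = deadline = 27; LS(M) = 27 - 8 = 19
LF(A2) = LS(M) - sum(successors on chain A) = 19 - 0 = 19
LS = LF - duration = 19 - 6 = 13
Total float = LS - ES = 13 - 5 = 8

8


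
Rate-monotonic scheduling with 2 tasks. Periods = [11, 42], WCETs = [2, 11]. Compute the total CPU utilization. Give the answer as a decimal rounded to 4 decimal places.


Compute individual utilizations (exact fractions):
  Task 1: C/T = 2/11 (approx. 0.1818)
  Task 2: C/T = 11/42 (approx. 0.2619)
Total utilization U = 2/11 + 11/42 = 205/462
Rounded to 4 decimal places: U = 0.4437
RM (Liu & Layland) bound for 2 tasks = 0.828427; compare with U = 205/462 (approx. 0.443723)
U <= bound, so schedulable by RM sufficient condition.

0.4437


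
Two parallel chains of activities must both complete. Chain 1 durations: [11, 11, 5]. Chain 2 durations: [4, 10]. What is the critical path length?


Path A total = 11 + 11 + 5 = 27
Path B total = 4 + 10 = 14
Critical path = longest path = max(27, 14) = 27

27


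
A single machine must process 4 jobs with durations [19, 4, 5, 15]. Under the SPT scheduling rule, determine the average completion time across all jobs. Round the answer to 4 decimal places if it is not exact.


Sort jobs by processing time (SPT order): [4, 5, 15, 19]
Compute completion times sequentially:
  Job 1: processing = 4, completes at 4
  Job 2: processing = 5, completes at 9
  Job 3: processing = 15, completes at 24
  Job 4: processing = 19, completes at 43
Sum of completion times = 80
Average completion time = 80/4 = 20.0

20.0


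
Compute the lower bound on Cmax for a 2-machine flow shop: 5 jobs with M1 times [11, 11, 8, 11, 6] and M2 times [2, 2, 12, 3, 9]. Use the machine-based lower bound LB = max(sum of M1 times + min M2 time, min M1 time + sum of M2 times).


LB1 = sum(M1 times) + min(M2 times) = 47 + 2 = 49
LB2 = min(M1 times) + sum(M2 times) = 6 + 28 = 34
Lower bound = max(LB1, LB2) = max(49, 34) = 49

49


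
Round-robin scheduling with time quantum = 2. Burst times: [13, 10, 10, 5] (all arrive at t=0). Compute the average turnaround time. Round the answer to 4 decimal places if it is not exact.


Time quantum = 2
Execution trace:
  J1 runs 2 units, time = 2
  J2 runs 2 units, time = 4
  J3 runs 2 units, time = 6
  J4 runs 2 units, time = 8
  J1 runs 2 units, time = 10
  J2 runs 2 units, time = 12
  J3 runs 2 units, time = 14
  J4 runs 2 units, time = 16
  J1 runs 2 units, time = 18
  J2 runs 2 units, time = 20
  J3 runs 2 units, time = 22
  J4 runs 1 units, time = 23
  J1 runs 2 units, time = 25
  J2 runs 2 units, time = 27
  J3 runs 2 units, time = 29
  J1 runs 2 units, time = 31
  J2 runs 2 units, time = 33
  J3 runs 2 units, time = 35
  J1 runs 2 units, time = 37
  J1 runs 1 units, time = 38
Finish times: [38, 33, 35, 23]
Average turnaround = 129/4 = 32.25

32.25


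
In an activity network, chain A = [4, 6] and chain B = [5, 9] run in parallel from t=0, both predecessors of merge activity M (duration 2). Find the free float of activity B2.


ES(B2) = sum of predecessors on chain B = 5
EF(B2) = ES + duration = 5 + 9 = 14
Successor of B2 is M. ES(M) = max(sum(A), sum(B)) = max(10, 14) = 14
Free float = ES(successor) - EF(current) = 14 - 14 = 0

0


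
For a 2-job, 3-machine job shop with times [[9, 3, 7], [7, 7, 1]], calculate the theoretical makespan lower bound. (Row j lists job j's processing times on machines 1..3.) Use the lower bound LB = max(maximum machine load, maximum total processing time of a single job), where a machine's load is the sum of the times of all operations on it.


Machine loads:
  Machine 1: 9 + 7 = 16
  Machine 2: 3 + 7 = 10
  Machine 3: 7 + 1 = 8
Max machine load = 16
Job totals:
  Job 1: 19
  Job 2: 15
Max job total = 19
Lower bound = max(16, 19) = 19

19


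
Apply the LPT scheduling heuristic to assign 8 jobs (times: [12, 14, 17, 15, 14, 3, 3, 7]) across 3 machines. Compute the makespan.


Sort jobs in decreasing order (LPT): [17, 15, 14, 14, 12, 7, 3, 3]
Assign each job to the least loaded machine:
  Machine 1: jobs [17, 7, 3, 3], load = 30
  Machine 2: jobs [15, 12], load = 27
  Machine 3: jobs [14, 14], load = 28
Makespan = max load = 30

30


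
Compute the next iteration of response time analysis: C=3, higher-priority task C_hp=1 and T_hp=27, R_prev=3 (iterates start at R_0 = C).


R_next = C + ceil(R_prev / T_hp) * C_hp
ceil(3 / 27) = ceil(0.1111) = 1
Interference = 1 * 1 = 1
R_next = 3 + 1 = 4

4


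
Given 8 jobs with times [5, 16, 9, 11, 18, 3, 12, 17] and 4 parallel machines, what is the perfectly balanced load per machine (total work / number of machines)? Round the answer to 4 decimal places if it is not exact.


Total processing time = 5 + 16 + 9 + 11 + 18 + 3 + 12 + 17 = 91
Number of machines = 4
Ideal balanced load = 91 / 4 = 22.75

22.75


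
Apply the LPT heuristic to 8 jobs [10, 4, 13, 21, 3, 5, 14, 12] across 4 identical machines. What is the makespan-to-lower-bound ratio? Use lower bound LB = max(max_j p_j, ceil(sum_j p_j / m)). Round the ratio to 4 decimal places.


LPT order: [21, 14, 13, 12, 10, 5, 4, 3]
Machine loads after assignment: [21, 21, 18, 22]
LPT makespan = 22
Lower bound = max(max_job, ceil(total/4)) = max(21, 21) = 21
Ratio = 22 / 21 = 1.0476

1.0476


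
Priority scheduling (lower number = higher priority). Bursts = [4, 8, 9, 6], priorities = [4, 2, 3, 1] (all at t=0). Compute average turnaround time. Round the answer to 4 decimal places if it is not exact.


Sort by priority (ascending = highest first):
Order: [(1, 6), (2, 8), (3, 9), (4, 4)]
Completion times:
  Priority 1, burst=6, C=6
  Priority 2, burst=8, C=14
  Priority 3, burst=9, C=23
  Priority 4, burst=4, C=27
Average turnaround = 70/4 = 17.5

17.5


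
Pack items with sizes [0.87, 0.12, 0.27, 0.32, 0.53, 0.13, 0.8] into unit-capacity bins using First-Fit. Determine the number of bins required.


Place items sequentially using First-Fit:
  Item 0.87 -> new Bin 1
  Item 0.12 -> Bin 1 (now 0.99)
  Item 0.27 -> new Bin 2
  Item 0.32 -> Bin 2 (now 0.59)
  Item 0.53 -> new Bin 3
  Item 0.13 -> Bin 2 (now 0.72)
  Item 0.8 -> new Bin 4
Total bins used = 4

4


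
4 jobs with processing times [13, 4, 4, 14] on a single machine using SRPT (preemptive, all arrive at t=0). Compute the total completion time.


Since all jobs arrive at t=0, SRPT equals SPT ordering.
SPT order: [4, 4, 13, 14]
Completion times:
  Job 1: p=4, C=4
  Job 2: p=4, C=8
  Job 3: p=13, C=21
  Job 4: p=14, C=35
Total completion time = 4 + 8 + 21 + 35 = 68

68


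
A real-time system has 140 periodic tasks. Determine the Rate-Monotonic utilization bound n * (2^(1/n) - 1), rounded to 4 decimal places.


Compute 2^(1/140) = 1.0049633280
Subtract 1: 1.0049633280 - 1 = 0.0049633280
Multiply by n: 140 * 0.0049633280 = 0.6948659200
Round to 4 dp: 0.6949

0.6949


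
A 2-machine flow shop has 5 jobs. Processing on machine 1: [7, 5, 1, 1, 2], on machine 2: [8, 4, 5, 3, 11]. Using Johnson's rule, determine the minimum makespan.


Apply Johnson's rule:
  Group 1 (a <= b): [(3, 1, 5), (4, 1, 3), (5, 2, 11), (1, 7, 8)]
  Group 2 (a > b): [(2, 5, 4)]
Optimal job order: [3, 4, 5, 1, 2]
Schedule:
  Job 3: M1 done at 1, M2 done at 6
  Job 4: M1 done at 2, M2 done at 9
  Job 5: M1 done at 4, M2 done at 20
  Job 1: M1 done at 11, M2 done at 28
  Job 2: M1 done at 16, M2 done at 32
Makespan = 32

32


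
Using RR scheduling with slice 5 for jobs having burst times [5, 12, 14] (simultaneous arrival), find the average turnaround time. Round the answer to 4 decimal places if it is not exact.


Time quantum = 5
Execution trace:
  J1 runs 5 units, time = 5
  J2 runs 5 units, time = 10
  J3 runs 5 units, time = 15
  J2 runs 5 units, time = 20
  J3 runs 5 units, time = 25
  J2 runs 2 units, time = 27
  J3 runs 4 units, time = 31
Finish times: [5, 27, 31]
Average turnaround = 63/3 = 21.0

21.0


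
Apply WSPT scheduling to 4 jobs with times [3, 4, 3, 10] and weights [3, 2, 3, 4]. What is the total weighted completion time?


Compute p/w ratios and sort ascending (WSPT): [(3, 3), (3, 3), (4, 2), (10, 4)]
Compute weighted completion times:
  Job (p=3,w=3): C=3, w*C=3*3=9
  Job (p=3,w=3): C=6, w*C=3*6=18
  Job (p=4,w=2): C=10, w*C=2*10=20
  Job (p=10,w=4): C=20, w*C=4*20=80
Total weighted completion time = 127

127


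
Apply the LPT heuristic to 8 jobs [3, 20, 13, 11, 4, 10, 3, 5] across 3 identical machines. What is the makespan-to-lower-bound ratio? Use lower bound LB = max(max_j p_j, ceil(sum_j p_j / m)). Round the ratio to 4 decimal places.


LPT order: [20, 13, 11, 10, 5, 4, 3, 3]
Machine loads after assignment: [23, 22, 24]
LPT makespan = 24
Lower bound = max(max_job, ceil(total/3)) = max(20, 23) = 23
Ratio = 24 / 23 = 1.0435

1.0435


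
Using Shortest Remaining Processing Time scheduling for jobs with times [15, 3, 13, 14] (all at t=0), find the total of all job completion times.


Since all jobs arrive at t=0, SRPT equals SPT ordering.
SPT order: [3, 13, 14, 15]
Completion times:
  Job 1: p=3, C=3
  Job 2: p=13, C=16
  Job 3: p=14, C=30
  Job 4: p=15, C=45
Total completion time = 3 + 16 + 30 + 45 = 94

94


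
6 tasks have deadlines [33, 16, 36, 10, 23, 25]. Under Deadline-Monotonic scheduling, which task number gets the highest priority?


Sort tasks by relative deadline (ascending):
  Task 4: deadline = 10
  Task 2: deadline = 16
  Task 5: deadline = 23
  Task 6: deadline = 25
  Task 1: deadline = 33
  Task 3: deadline = 36
Priority order (highest first): [4, 2, 5, 6, 1, 3]
Highest priority task = 4

4


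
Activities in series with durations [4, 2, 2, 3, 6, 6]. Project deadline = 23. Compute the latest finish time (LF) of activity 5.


LF(activity 5) = deadline - sum of successor durations
Successors: activities 6 through 6 with durations [6]
Sum of successor durations = 6
LF = 23 - 6 = 17

17


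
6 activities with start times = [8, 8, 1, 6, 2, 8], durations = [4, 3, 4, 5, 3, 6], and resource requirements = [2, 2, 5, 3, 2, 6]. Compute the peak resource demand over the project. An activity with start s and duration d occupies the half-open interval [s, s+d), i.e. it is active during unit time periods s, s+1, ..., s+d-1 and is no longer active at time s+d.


Each activity i is active on [start_i, start_i + duration_i).
Compute total resource usage per time slot:
  t=0: active resources = [], total = 0
  t=1: active resources = [5], total = 5
  t=2: active resources = [5, 2], total = 7
  t=3: active resources = [5, 2], total = 7
  t=4: active resources = [5, 2], total = 7
  t=5: active resources = [], total = 0
  t=6: active resources = [3], total = 3
  t=7: active resources = [3], total = 3
  t=8: active resources = [2, 2, 3, 6], total = 13
  t=9: active resources = [2, 2, 3, 6], total = 13
  t=10: active resources = [2, 2, 3, 6], total = 13
  t=11: active resources = [2, 6], total = 8
  t=12: active resources = [6], total = 6
  t=13: active resources = [6], total = 6
Peak resource demand = 13

13


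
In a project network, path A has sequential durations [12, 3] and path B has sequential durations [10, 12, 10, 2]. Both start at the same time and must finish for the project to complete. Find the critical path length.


Path A total = 12 + 3 = 15
Path B total = 10 + 12 + 10 + 2 = 34
Critical path = longest path = max(15, 34) = 34

34


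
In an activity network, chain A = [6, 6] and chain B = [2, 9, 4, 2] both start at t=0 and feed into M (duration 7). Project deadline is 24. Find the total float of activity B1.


Forward pass: ES(B1) = sum of predecessors on chain B = 0
EF = ES + duration = 0 + 2 = 2
Backward pass: LF(M) = deadline = 24; LS(M) = 24 - 7 = 17
LF(B1) = LS(M) - sum(successors on chain B) = 17 - 15 = 2
LS = LF - duration = 2 - 2 = 0
Total float = LS - ES = 0 - 0 = 0

0


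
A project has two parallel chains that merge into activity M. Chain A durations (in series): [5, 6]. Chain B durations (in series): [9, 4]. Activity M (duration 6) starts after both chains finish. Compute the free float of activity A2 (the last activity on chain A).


ES(A2) = sum of predecessors on chain A = 5
EF(A2) = ES + duration = 5 + 6 = 11
Successor of A2 is M. ES(M) = max(sum(A), sum(B)) = max(11, 13) = 13
Free float = ES(successor) - EF(current) = 13 - 11 = 2

2


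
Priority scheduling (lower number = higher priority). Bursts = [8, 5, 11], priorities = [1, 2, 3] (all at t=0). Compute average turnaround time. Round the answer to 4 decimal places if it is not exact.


Sort by priority (ascending = highest first):
Order: [(1, 8), (2, 5), (3, 11)]
Completion times:
  Priority 1, burst=8, C=8
  Priority 2, burst=5, C=13
  Priority 3, burst=11, C=24
Average turnaround = 45/3 = 15.0

15.0


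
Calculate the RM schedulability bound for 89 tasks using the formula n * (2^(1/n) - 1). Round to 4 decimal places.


Compute 2^(1/89) = 1.0078185773
Subtract 1: 1.0078185773 - 1 = 0.0078185773
Multiply by n: 89 * 0.0078185773 = 0.6958533797
Round to 4 dp: 0.6959

0.6959


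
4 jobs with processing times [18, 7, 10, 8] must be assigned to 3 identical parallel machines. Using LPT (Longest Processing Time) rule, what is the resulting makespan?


Sort jobs in decreasing order (LPT): [18, 10, 8, 7]
Assign each job to the least loaded machine:
  Machine 1: jobs [18], load = 18
  Machine 2: jobs [10], load = 10
  Machine 3: jobs [8, 7], load = 15
Makespan = max load = 18

18


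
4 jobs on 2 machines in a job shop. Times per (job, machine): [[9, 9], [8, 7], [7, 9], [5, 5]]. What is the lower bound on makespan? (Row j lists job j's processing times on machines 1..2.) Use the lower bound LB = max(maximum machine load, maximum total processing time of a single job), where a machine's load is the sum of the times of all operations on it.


Machine loads:
  Machine 1: 9 + 8 + 7 + 5 = 29
  Machine 2: 9 + 7 + 9 + 5 = 30
Max machine load = 30
Job totals:
  Job 1: 18
  Job 2: 15
  Job 3: 16
  Job 4: 10
Max job total = 18
Lower bound = max(30, 18) = 30

30


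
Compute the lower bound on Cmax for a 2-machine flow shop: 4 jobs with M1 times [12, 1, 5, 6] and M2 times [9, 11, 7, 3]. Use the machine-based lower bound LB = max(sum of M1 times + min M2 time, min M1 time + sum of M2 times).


LB1 = sum(M1 times) + min(M2 times) = 24 + 3 = 27
LB2 = min(M1 times) + sum(M2 times) = 1 + 30 = 31
Lower bound = max(LB1, LB2) = max(27, 31) = 31

31


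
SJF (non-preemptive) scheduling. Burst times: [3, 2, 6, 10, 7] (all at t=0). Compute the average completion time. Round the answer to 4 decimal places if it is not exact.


SJF order (ascending): [2, 3, 6, 7, 10]
Completion times:
  Job 1: burst=2, C=2
  Job 2: burst=3, C=5
  Job 3: burst=6, C=11
  Job 4: burst=7, C=18
  Job 5: burst=10, C=28
Average completion = 64/5 = 12.8

12.8


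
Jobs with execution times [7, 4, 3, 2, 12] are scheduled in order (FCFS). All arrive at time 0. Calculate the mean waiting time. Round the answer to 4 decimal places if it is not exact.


FCFS order (as given): [7, 4, 3, 2, 12]
Waiting times:
  Job 1: wait = 0
  Job 2: wait = 7
  Job 3: wait = 11
  Job 4: wait = 14
  Job 5: wait = 16
Sum of waiting times = 48
Average waiting time = 48/5 = 9.6

9.6


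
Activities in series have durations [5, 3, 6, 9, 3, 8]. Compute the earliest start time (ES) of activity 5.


Activity 5 starts after activities 1 through 4 complete.
Predecessor durations: [5, 3, 6, 9]
ES = 5 + 3 + 6 + 9 = 23

23


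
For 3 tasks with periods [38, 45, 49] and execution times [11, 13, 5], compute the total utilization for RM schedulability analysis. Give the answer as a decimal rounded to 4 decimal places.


Compute individual utilizations (exact fractions):
  Task 1: C/T = 11/38 (approx. 0.2895)
  Task 2: C/T = 13/45 (approx. 0.2889)
  Task 3: C/T = 5/49 (approx. 0.102)
Total utilization U = 11/38 + 13/45 + 5/49 = 57011/83790
Rounded to 4 decimal places: U = 0.6804
RM (Liu & Layland) bound for 3 tasks = 0.779763; compare with U = 57011/83790 (approx. 0.680403)
U <= bound, so schedulable by RM sufficient condition.

0.6804


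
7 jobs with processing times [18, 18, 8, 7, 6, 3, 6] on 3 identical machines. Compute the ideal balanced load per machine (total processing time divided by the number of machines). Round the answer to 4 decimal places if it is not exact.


Total processing time = 18 + 18 + 8 + 7 + 6 + 3 + 6 = 66
Number of machines = 3
Ideal balanced load = 66 / 3 = 22.0

22.0


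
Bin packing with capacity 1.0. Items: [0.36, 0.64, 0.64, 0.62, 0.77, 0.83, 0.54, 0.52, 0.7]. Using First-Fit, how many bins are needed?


Place items sequentially using First-Fit:
  Item 0.36 -> new Bin 1
  Item 0.64 -> Bin 1 (now 1.0)
  Item 0.64 -> new Bin 2
  Item 0.62 -> new Bin 3
  Item 0.77 -> new Bin 4
  Item 0.83 -> new Bin 5
  Item 0.54 -> new Bin 6
  Item 0.52 -> new Bin 7
  Item 0.7 -> new Bin 8
Total bins used = 8

8


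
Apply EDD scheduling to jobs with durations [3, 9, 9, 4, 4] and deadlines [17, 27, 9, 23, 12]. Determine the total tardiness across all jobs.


Sort by due date (EDD order): [(9, 9), (4, 12), (3, 17), (4, 23), (9, 27)]
Compute completion times and tardiness:
  Job 1: p=9, d=9, C=9, tardiness=max(0,9-9)=0
  Job 2: p=4, d=12, C=13, tardiness=max(0,13-12)=1
  Job 3: p=3, d=17, C=16, tardiness=max(0,16-17)=0
  Job 4: p=4, d=23, C=20, tardiness=max(0,20-23)=0
  Job 5: p=9, d=27, C=29, tardiness=max(0,29-27)=2
Total tardiness = 3

3


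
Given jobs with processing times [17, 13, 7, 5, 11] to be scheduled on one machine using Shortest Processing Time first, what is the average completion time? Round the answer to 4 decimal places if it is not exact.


Sort jobs by processing time (SPT order): [5, 7, 11, 13, 17]
Compute completion times sequentially:
  Job 1: processing = 5, completes at 5
  Job 2: processing = 7, completes at 12
  Job 3: processing = 11, completes at 23
  Job 4: processing = 13, completes at 36
  Job 5: processing = 17, completes at 53
Sum of completion times = 129
Average completion time = 129/5 = 25.8

25.8


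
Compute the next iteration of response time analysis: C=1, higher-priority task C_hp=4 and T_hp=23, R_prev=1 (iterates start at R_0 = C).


R_next = C + ceil(R_prev / T_hp) * C_hp
ceil(1 / 23) = ceil(0.0435) = 1
Interference = 1 * 4 = 4
R_next = 1 + 4 = 5

5


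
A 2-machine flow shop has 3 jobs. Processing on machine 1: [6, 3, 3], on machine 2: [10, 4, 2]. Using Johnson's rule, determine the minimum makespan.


Apply Johnson's rule:
  Group 1 (a <= b): [(2, 3, 4), (1, 6, 10)]
  Group 2 (a > b): [(3, 3, 2)]
Optimal job order: [2, 1, 3]
Schedule:
  Job 2: M1 done at 3, M2 done at 7
  Job 1: M1 done at 9, M2 done at 19
  Job 3: M1 done at 12, M2 done at 21
Makespan = 21

21


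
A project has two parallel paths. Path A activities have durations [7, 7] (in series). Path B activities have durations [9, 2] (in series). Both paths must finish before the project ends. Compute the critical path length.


Path A total = 7 + 7 = 14
Path B total = 9 + 2 = 11
Critical path = longest path = max(14, 11) = 14

14


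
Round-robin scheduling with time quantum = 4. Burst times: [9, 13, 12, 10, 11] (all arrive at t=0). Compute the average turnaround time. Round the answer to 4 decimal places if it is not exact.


Time quantum = 4
Execution trace:
  J1 runs 4 units, time = 4
  J2 runs 4 units, time = 8
  J3 runs 4 units, time = 12
  J4 runs 4 units, time = 16
  J5 runs 4 units, time = 20
  J1 runs 4 units, time = 24
  J2 runs 4 units, time = 28
  J3 runs 4 units, time = 32
  J4 runs 4 units, time = 36
  J5 runs 4 units, time = 40
  J1 runs 1 units, time = 41
  J2 runs 4 units, time = 45
  J3 runs 4 units, time = 49
  J4 runs 2 units, time = 51
  J5 runs 3 units, time = 54
  J2 runs 1 units, time = 55
Finish times: [41, 55, 49, 51, 54]
Average turnaround = 250/5 = 50.0

50.0


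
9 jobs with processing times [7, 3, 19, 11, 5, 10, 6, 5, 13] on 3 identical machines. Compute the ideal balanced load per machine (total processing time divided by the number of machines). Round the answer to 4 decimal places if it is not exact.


Total processing time = 7 + 3 + 19 + 11 + 5 + 10 + 6 + 5 + 13 = 79
Number of machines = 3
Ideal balanced load = 79 / 3 = 26.3333

26.3333


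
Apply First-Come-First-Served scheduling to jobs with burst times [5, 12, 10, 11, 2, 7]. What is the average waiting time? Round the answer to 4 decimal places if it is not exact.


FCFS order (as given): [5, 12, 10, 11, 2, 7]
Waiting times:
  Job 1: wait = 0
  Job 2: wait = 5
  Job 3: wait = 17
  Job 4: wait = 27
  Job 5: wait = 38
  Job 6: wait = 40
Sum of waiting times = 127
Average waiting time = 127/6 = 21.1667

21.1667


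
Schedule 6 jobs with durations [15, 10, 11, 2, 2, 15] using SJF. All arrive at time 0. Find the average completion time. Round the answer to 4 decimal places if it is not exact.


SJF order (ascending): [2, 2, 10, 11, 15, 15]
Completion times:
  Job 1: burst=2, C=2
  Job 2: burst=2, C=4
  Job 3: burst=10, C=14
  Job 4: burst=11, C=25
  Job 5: burst=15, C=40
  Job 6: burst=15, C=55
Average completion = 140/6 = 23.3333

23.3333


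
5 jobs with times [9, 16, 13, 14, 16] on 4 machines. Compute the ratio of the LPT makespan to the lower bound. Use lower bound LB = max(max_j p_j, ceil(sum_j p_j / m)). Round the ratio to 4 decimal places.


LPT order: [16, 16, 14, 13, 9]
Machine loads after assignment: [16, 16, 14, 22]
LPT makespan = 22
Lower bound = max(max_job, ceil(total/4)) = max(16, 17) = 17
Ratio = 22 / 17 = 1.2941

1.2941


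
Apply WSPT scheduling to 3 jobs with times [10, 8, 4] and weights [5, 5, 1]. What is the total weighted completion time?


Compute p/w ratios and sort ascending (WSPT): [(8, 5), (10, 5), (4, 1)]
Compute weighted completion times:
  Job (p=8,w=5): C=8, w*C=5*8=40
  Job (p=10,w=5): C=18, w*C=5*18=90
  Job (p=4,w=1): C=22, w*C=1*22=22
Total weighted completion time = 152

152


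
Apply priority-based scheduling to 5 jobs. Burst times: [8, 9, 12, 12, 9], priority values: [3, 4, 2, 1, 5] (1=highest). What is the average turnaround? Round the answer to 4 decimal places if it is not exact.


Sort by priority (ascending = highest first):
Order: [(1, 12), (2, 12), (3, 8), (4, 9), (5, 9)]
Completion times:
  Priority 1, burst=12, C=12
  Priority 2, burst=12, C=24
  Priority 3, burst=8, C=32
  Priority 4, burst=9, C=41
  Priority 5, burst=9, C=50
Average turnaround = 159/5 = 31.8

31.8


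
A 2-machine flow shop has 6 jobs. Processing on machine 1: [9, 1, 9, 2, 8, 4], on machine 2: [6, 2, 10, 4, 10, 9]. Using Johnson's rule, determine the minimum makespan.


Apply Johnson's rule:
  Group 1 (a <= b): [(2, 1, 2), (4, 2, 4), (6, 4, 9), (5, 8, 10), (3, 9, 10)]
  Group 2 (a > b): [(1, 9, 6)]
Optimal job order: [2, 4, 6, 5, 3, 1]
Schedule:
  Job 2: M1 done at 1, M2 done at 3
  Job 4: M1 done at 3, M2 done at 7
  Job 6: M1 done at 7, M2 done at 16
  Job 5: M1 done at 15, M2 done at 26
  Job 3: M1 done at 24, M2 done at 36
  Job 1: M1 done at 33, M2 done at 42
Makespan = 42

42


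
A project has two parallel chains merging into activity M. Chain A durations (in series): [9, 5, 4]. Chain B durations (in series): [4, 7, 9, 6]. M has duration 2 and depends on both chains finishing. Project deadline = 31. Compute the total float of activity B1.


Forward pass: ES(B1) = sum of predecessors on chain B = 0
EF = ES + duration = 0 + 4 = 4
Backward pass: LF(M) = deadline = 31; LS(M) = 31 - 2 = 29
LF(B1) = LS(M) - sum(successors on chain B) = 29 - 22 = 7
LS = LF - duration = 7 - 4 = 3
Total float = LS - ES = 3 - 0 = 3

3


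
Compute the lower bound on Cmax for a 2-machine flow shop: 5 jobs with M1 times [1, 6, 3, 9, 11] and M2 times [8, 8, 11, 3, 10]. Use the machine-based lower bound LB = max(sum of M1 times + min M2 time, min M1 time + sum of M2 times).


LB1 = sum(M1 times) + min(M2 times) = 30 + 3 = 33
LB2 = min(M1 times) + sum(M2 times) = 1 + 40 = 41
Lower bound = max(LB1, LB2) = max(33, 41) = 41

41


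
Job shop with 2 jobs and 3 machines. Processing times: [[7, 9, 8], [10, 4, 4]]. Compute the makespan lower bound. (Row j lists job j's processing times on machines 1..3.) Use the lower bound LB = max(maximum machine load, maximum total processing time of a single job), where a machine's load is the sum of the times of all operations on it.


Machine loads:
  Machine 1: 7 + 10 = 17
  Machine 2: 9 + 4 = 13
  Machine 3: 8 + 4 = 12
Max machine load = 17
Job totals:
  Job 1: 24
  Job 2: 18
Max job total = 24
Lower bound = max(17, 24) = 24

24


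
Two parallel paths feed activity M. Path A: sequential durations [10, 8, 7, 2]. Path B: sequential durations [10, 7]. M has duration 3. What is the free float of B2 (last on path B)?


ES(B2) = sum of predecessors on chain B = 10
EF(B2) = ES + duration = 10 + 7 = 17
Successor of B2 is M. ES(M) = max(sum(A), sum(B)) = max(27, 17) = 27
Free float = ES(successor) - EF(current) = 27 - 17 = 10

10


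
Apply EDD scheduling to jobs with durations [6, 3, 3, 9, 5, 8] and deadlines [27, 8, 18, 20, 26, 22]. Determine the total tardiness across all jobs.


Sort by due date (EDD order): [(3, 8), (3, 18), (9, 20), (8, 22), (5, 26), (6, 27)]
Compute completion times and tardiness:
  Job 1: p=3, d=8, C=3, tardiness=max(0,3-8)=0
  Job 2: p=3, d=18, C=6, tardiness=max(0,6-18)=0
  Job 3: p=9, d=20, C=15, tardiness=max(0,15-20)=0
  Job 4: p=8, d=22, C=23, tardiness=max(0,23-22)=1
  Job 5: p=5, d=26, C=28, tardiness=max(0,28-26)=2
  Job 6: p=6, d=27, C=34, tardiness=max(0,34-27)=7
Total tardiness = 10

10


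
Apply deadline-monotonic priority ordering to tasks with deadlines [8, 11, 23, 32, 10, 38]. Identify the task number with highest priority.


Sort tasks by relative deadline (ascending):
  Task 1: deadline = 8
  Task 5: deadline = 10
  Task 2: deadline = 11
  Task 3: deadline = 23
  Task 4: deadline = 32
  Task 6: deadline = 38
Priority order (highest first): [1, 5, 2, 3, 4, 6]
Highest priority task = 1

1


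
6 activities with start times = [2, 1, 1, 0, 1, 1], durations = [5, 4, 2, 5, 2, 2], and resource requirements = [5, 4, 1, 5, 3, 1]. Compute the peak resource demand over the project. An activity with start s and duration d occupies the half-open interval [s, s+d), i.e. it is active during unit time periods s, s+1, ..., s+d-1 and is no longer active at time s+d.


Each activity i is active on [start_i, start_i + duration_i).
Compute total resource usage per time slot:
  t=0: active resources = [5], total = 5
  t=1: active resources = [4, 1, 5, 3, 1], total = 14
  t=2: active resources = [5, 4, 1, 5, 3, 1], total = 19
  t=3: active resources = [5, 4, 5], total = 14
  t=4: active resources = [5, 4, 5], total = 14
  t=5: active resources = [5], total = 5
  t=6: active resources = [5], total = 5
Peak resource demand = 19

19


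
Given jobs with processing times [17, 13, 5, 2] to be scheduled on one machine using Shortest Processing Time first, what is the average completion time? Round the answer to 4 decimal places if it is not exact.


Sort jobs by processing time (SPT order): [2, 5, 13, 17]
Compute completion times sequentially:
  Job 1: processing = 2, completes at 2
  Job 2: processing = 5, completes at 7
  Job 3: processing = 13, completes at 20
  Job 4: processing = 17, completes at 37
Sum of completion times = 66
Average completion time = 66/4 = 16.5

16.5


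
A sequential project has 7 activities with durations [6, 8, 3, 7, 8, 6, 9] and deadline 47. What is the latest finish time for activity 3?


LF(activity 3) = deadline - sum of successor durations
Successors: activities 4 through 7 with durations [7, 8, 6, 9]
Sum of successor durations = 30
LF = 47 - 30 = 17

17


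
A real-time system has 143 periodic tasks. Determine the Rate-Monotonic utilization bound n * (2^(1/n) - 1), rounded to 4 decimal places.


Compute 2^(1/143) = 1.0048589497
Subtract 1: 1.0048589497 - 1 = 0.0048589497
Multiply by n: 143 * 0.0048589497 = 0.6948298071
Round to 4 dp: 0.6948

0.6948


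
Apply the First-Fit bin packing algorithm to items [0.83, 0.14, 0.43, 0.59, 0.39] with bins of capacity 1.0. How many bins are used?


Place items sequentially using First-Fit:
  Item 0.83 -> new Bin 1
  Item 0.14 -> Bin 1 (now 0.97)
  Item 0.43 -> new Bin 2
  Item 0.59 -> new Bin 3
  Item 0.39 -> Bin 2 (now 0.82)
Total bins used = 3

3


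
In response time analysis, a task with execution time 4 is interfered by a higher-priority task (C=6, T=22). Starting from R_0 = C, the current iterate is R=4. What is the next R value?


R_next = C + ceil(R_prev / T_hp) * C_hp
ceil(4 / 22) = ceil(0.1818) = 1
Interference = 1 * 6 = 6
R_next = 4 + 6 = 10

10


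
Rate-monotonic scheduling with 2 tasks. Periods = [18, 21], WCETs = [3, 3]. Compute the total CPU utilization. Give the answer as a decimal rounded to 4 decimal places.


Compute individual utilizations (exact fractions):
  Task 1: C/T = 3/18 = 1/6 (approx. 0.1667)
  Task 2: C/T = 3/21 = 1/7 (approx. 0.1429)
Total utilization U = 1/6 + 1/7 = 13/42
Rounded to 4 decimal places: U = 0.3095
RM (Liu & Layland) bound for 2 tasks = 0.828427; compare with U = 13/42 (approx. 0.309524)
U <= bound, so schedulable by RM sufficient condition.

0.3095


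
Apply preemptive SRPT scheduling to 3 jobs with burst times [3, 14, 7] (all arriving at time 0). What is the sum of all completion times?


Since all jobs arrive at t=0, SRPT equals SPT ordering.
SPT order: [3, 7, 14]
Completion times:
  Job 1: p=3, C=3
  Job 2: p=7, C=10
  Job 3: p=14, C=24
Total completion time = 3 + 10 + 24 = 37

37


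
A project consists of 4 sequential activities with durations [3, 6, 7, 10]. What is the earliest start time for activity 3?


Activity 3 starts after activities 1 through 2 complete.
Predecessor durations: [3, 6]
ES = 3 + 6 = 9

9


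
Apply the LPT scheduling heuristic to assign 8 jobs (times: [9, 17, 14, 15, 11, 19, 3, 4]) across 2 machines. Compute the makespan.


Sort jobs in decreasing order (LPT): [19, 17, 15, 14, 11, 9, 4, 3]
Assign each job to the least loaded machine:
  Machine 1: jobs [19, 14, 9, 4], load = 46
  Machine 2: jobs [17, 15, 11, 3], load = 46
Makespan = max load = 46

46


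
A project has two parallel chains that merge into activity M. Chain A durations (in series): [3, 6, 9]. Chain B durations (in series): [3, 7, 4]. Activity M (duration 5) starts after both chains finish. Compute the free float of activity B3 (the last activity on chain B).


ES(B3) = sum of predecessors on chain B = 10
EF(B3) = ES + duration = 10 + 4 = 14
Successor of B3 is M. ES(M) = max(sum(A), sum(B)) = max(18, 14) = 18
Free float = ES(successor) - EF(current) = 18 - 14 = 4

4


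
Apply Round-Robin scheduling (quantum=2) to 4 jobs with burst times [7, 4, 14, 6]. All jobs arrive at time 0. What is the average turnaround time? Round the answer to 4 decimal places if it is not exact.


Time quantum = 2
Execution trace:
  J1 runs 2 units, time = 2
  J2 runs 2 units, time = 4
  J3 runs 2 units, time = 6
  J4 runs 2 units, time = 8
  J1 runs 2 units, time = 10
  J2 runs 2 units, time = 12
  J3 runs 2 units, time = 14
  J4 runs 2 units, time = 16
  J1 runs 2 units, time = 18
  J3 runs 2 units, time = 20
  J4 runs 2 units, time = 22
  J1 runs 1 units, time = 23
  J3 runs 2 units, time = 25
  J3 runs 2 units, time = 27
  J3 runs 2 units, time = 29
  J3 runs 2 units, time = 31
Finish times: [23, 12, 31, 22]
Average turnaround = 88/4 = 22.0

22.0


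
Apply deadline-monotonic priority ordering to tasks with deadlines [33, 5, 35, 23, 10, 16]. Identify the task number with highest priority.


Sort tasks by relative deadline (ascending):
  Task 2: deadline = 5
  Task 5: deadline = 10
  Task 6: deadline = 16
  Task 4: deadline = 23
  Task 1: deadline = 33
  Task 3: deadline = 35
Priority order (highest first): [2, 5, 6, 4, 1, 3]
Highest priority task = 2

2


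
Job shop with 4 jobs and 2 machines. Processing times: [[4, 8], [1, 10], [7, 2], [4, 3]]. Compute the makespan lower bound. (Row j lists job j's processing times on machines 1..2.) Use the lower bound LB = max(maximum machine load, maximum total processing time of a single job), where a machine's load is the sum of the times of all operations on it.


Machine loads:
  Machine 1: 4 + 1 + 7 + 4 = 16
  Machine 2: 8 + 10 + 2 + 3 = 23
Max machine load = 23
Job totals:
  Job 1: 12
  Job 2: 11
  Job 3: 9
  Job 4: 7
Max job total = 12
Lower bound = max(23, 12) = 23

23


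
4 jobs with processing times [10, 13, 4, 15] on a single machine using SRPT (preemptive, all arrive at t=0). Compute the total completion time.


Since all jobs arrive at t=0, SRPT equals SPT ordering.
SPT order: [4, 10, 13, 15]
Completion times:
  Job 1: p=4, C=4
  Job 2: p=10, C=14
  Job 3: p=13, C=27
  Job 4: p=15, C=42
Total completion time = 4 + 14 + 27 + 42 = 87

87


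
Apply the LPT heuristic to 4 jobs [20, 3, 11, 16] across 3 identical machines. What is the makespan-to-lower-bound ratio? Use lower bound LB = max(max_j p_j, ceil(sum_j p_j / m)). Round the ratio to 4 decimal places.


LPT order: [20, 16, 11, 3]
Machine loads after assignment: [20, 16, 14]
LPT makespan = 20
Lower bound = max(max_job, ceil(total/3)) = max(20, 17) = 20
Ratio = 20 / 20 = 1.0

1.0


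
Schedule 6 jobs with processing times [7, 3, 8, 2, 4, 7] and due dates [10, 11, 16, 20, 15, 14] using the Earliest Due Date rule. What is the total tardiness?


Sort by due date (EDD order): [(7, 10), (3, 11), (7, 14), (4, 15), (8, 16), (2, 20)]
Compute completion times and tardiness:
  Job 1: p=7, d=10, C=7, tardiness=max(0,7-10)=0
  Job 2: p=3, d=11, C=10, tardiness=max(0,10-11)=0
  Job 3: p=7, d=14, C=17, tardiness=max(0,17-14)=3
  Job 4: p=4, d=15, C=21, tardiness=max(0,21-15)=6
  Job 5: p=8, d=16, C=29, tardiness=max(0,29-16)=13
  Job 6: p=2, d=20, C=31, tardiness=max(0,31-20)=11
Total tardiness = 33

33


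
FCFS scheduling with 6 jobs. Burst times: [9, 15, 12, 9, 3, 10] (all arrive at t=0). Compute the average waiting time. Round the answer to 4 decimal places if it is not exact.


FCFS order (as given): [9, 15, 12, 9, 3, 10]
Waiting times:
  Job 1: wait = 0
  Job 2: wait = 9
  Job 3: wait = 24
  Job 4: wait = 36
  Job 5: wait = 45
  Job 6: wait = 48
Sum of waiting times = 162
Average waiting time = 162/6 = 27.0

27.0


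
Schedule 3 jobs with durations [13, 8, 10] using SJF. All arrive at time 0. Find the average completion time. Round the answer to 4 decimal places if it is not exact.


SJF order (ascending): [8, 10, 13]
Completion times:
  Job 1: burst=8, C=8
  Job 2: burst=10, C=18
  Job 3: burst=13, C=31
Average completion = 57/3 = 19.0

19.0


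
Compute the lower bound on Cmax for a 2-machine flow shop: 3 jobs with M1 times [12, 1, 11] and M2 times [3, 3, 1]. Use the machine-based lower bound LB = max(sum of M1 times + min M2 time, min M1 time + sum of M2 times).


LB1 = sum(M1 times) + min(M2 times) = 24 + 1 = 25
LB2 = min(M1 times) + sum(M2 times) = 1 + 7 = 8
Lower bound = max(LB1, LB2) = max(25, 8) = 25

25


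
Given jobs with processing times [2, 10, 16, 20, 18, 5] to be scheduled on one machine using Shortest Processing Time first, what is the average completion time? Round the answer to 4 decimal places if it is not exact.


Sort jobs by processing time (SPT order): [2, 5, 10, 16, 18, 20]
Compute completion times sequentially:
  Job 1: processing = 2, completes at 2
  Job 2: processing = 5, completes at 7
  Job 3: processing = 10, completes at 17
  Job 4: processing = 16, completes at 33
  Job 5: processing = 18, completes at 51
  Job 6: processing = 20, completes at 71
Sum of completion times = 181
Average completion time = 181/6 = 30.1667

30.1667


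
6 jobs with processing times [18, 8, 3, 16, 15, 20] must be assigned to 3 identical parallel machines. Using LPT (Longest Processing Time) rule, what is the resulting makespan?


Sort jobs in decreasing order (LPT): [20, 18, 16, 15, 8, 3]
Assign each job to the least loaded machine:
  Machine 1: jobs [20, 3], load = 23
  Machine 2: jobs [18, 8], load = 26
  Machine 3: jobs [16, 15], load = 31
Makespan = max load = 31

31
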